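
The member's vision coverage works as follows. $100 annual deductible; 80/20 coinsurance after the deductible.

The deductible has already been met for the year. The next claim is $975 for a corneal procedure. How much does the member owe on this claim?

With the deductible met, the entire $975 is subject to coinsurance.
20% of $975 = $195 falls to the member.

$195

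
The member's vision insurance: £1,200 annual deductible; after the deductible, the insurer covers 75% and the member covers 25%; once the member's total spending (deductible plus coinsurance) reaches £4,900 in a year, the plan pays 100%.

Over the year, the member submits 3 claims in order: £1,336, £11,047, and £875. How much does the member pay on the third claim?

£218.75

Bill 1, £1,336: £1,200 to deductible, leaving £136; 25% of £136 = £34. Member owes £1,234 (running OOP £1,234).
Bill 2, £11,047: 25% coinsurance on £11,047 = £2,761.75. Cost to member: £2,761.75. OOP to date £3,995.75.
Bill 3, £875: 25% coinsurance on £875 = £218.75. Member owes £218.75 (running OOP £4,214.50).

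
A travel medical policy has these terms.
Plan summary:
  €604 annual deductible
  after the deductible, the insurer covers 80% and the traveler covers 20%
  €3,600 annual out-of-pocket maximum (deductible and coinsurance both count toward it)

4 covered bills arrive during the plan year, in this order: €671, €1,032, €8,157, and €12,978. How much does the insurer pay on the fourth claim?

€11,833.20

Claim 1 — €671: deductible takes €604, €67 remains; coinsurance €67 × 20% = €13.40. Traveler owes €617.40 (running OOP €617.40). Plan pays €671 − €617.40 = €53.60.
Claim 2 — €1,032: deductible met; 20% of €1,032 = €206.40. Cost to traveler: €206.40. OOP to date €823.80. Insurer: €1,032 − €206.40 = €825.60.
Claim 3 — €8,157: 20% coinsurance on €8,157 = €1,631.40. Traveler owes €1,631.40 (running OOP €2,455.20). Insurer: €8,157 − €1,631.40 = €6,525.60.
Claim 4 — €12,978: deductible met; 20% of €12,978 = €2,595.60. OOP would hit €5,050.80 > €3,600, so the cap limits the traveler to €3,600 − €2,455.20 = €1,144.80. Plan pays €12,978 − €1,144.80 = €11,833.20.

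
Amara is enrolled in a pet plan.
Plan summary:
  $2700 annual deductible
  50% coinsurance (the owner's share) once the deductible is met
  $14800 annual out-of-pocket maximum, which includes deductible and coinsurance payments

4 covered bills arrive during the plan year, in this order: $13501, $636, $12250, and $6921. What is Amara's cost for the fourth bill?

$256.50

Claim 1 ($13501): $2700 to deductible, leaving $10801; owner's 50% is $5400.50. Cost to owner: $8100.50. OOP to date $8100.50.
Claim 2 ($636): deductible met; 50% of $636 = $318. Owner pays $318; OOP now $8418.50.
Claim 3 ($12250): deductible met; 50% of $12250 = $6125. Cost to owner: $6125. OOP to date $14543.50.
Claim 4 ($6921): deductible met; 50% of $6921 = $3460.50. Adding that to $14543.50 gives $18004, past the $14800 cap; owner pays only $14800 − $14543.50 = $256.50.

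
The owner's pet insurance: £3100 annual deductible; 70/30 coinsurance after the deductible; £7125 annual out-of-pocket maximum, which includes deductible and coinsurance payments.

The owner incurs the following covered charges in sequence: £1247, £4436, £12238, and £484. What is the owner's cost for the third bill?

Claim 1 (£1247): all of it applies to the deductible. Owner owes £1247 (running OOP £1247).
Claim 2 (£4436): deductible takes £1853, £2583 remains; owner's 30% is £774.90. Cost to owner: £2627.90. OOP to date £3874.90.
Claim 3 (£12238): deductible met; 30% of £12238 = £3671.40. Adding that to £3874.90 gives £7546.30, past the £7125 cap; owner pays only £7125 − £3874.90 = £3250.10.

£3250.10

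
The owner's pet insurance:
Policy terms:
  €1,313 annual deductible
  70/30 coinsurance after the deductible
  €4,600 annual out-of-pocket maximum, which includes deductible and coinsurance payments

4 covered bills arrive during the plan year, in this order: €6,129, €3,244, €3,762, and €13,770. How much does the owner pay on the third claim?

€869

Bill 1, €6,129: €1,313 finishes the deductible; €4,816 goes to coinsurance; owner's 30% is €1,444.80. Owner owes €2,757.80 (running OOP €2,757.80).
Bill 2, €3,244: deductible met; 30% of €3,244 = €973.20. Owner owes €973.20 (running OOP €3,731).
Bill 3, €3,762: 30% coinsurance on €3,762 = €1,128.60. Adding that to €3,731 gives €4,859.60, past the €4,600 cap; owner pays only €4,600 − €3,731 = €869.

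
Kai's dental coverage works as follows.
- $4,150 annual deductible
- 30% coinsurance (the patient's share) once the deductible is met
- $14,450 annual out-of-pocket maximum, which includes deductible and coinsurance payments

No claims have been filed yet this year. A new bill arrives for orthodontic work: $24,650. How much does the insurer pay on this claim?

The full $4,150 deductible is still open; $4,150 of this bill applies to it.
That leaves $24,650 − $4,150 = $20,500 for coinsurance.
30% of $20,500 = $6,150 falls to the patient.
Patient responsibility before any cap: $4,150 + $6,150 = $10,300.
Year-to-date out-of-pocket becomes $0 + $10,300 = $10,300, still under the $14,450 maximum, so no cap applies.
The plan picks up $24,650 − $10,300 = $14,350.

$14,350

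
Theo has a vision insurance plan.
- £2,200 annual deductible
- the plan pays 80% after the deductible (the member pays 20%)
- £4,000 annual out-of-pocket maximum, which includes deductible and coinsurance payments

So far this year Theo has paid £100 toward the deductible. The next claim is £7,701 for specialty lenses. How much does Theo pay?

£3,220.20

Deductible still to meet: £2,200 − £100 = £2,100.
That leaves £7,701 − £2,100 = £5,601 for coinsurance.
20% of £5,601 = £1,120.20 falls to the member.
That puts the member's cost at £2,100 + £1,120.20 = £3,220.20 before any cap.
Year-to-date out-of-pocket becomes £100 + £3,220.20 = £3,320.20, still under the £4,000 maximum, so no cap applies.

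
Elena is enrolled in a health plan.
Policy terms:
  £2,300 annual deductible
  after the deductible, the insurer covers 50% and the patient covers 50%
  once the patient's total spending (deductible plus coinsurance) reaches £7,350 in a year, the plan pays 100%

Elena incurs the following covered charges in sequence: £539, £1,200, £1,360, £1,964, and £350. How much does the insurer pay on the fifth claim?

Claim 1 — £539: fully absorbed by the deductible. Cost to patient: £539. OOP to date £539. Plan pays £539 − £539 = £0.
Claim 2 — £1,200: fully absorbed by the deductible. Cost to patient: £1,200. OOP to date £1,739. Insurer: £1,200 − £1,200 = £0.
Claim 3 — £1,360: £561 to deductible, leaving £799; coinsurance £799 × 50% = £399.50. Patient owes £960.50 (running OOP £2,699.50). Insurer: £1,360 − £960.50 = £399.50.
Claim 4 — £1,964: deductible met; 50% of £1,964 = £982. Cost to patient: £982. OOP to date £3,681.50. Plan pays £1,964 − £982 = £982.
Claim 5 — £350: 50% coinsurance on £350 = £175. Cost to patient: £175. OOP to date £3,856.50. Plan pays £350 − £175 = £175.

£175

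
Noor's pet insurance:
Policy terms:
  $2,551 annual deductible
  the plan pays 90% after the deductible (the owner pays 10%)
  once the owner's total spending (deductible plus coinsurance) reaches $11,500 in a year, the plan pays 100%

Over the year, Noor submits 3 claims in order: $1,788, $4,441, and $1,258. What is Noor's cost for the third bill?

Bill 1, $1,788: all of it applies to the deductible. Cost to owner: $1,788. OOP to date $1,788.
Bill 2, $4,441: deductible takes $763, $3,678 remains; coinsurance $3,678 × 10% = $367.80. Owner owes $1,130.80 (running OOP $2,918.80).
Bill 3, $1,258: 10% coinsurance on $1,258 = $125.80. Owner owes $125.80 (running OOP $3,044.60).

$125.80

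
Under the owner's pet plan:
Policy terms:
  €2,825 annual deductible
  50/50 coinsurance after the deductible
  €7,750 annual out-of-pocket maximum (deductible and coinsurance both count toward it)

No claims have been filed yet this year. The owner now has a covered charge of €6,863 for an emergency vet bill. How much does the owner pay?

€4,844

The full €2,825 deductible is still open; €2,825 of this bill applies to it.
The remaining €4,038 (= €6,863 − €2,825) moves to coinsurance.
50% of €4,038 = €2,019 falls to the owner.
Owner responsibility before any cap: €2,825 + €2,019 = €4,844.
Total out-of-pocket so far would be €0 + €4,844 = €4,844, below the €7,750 cap — no reduction.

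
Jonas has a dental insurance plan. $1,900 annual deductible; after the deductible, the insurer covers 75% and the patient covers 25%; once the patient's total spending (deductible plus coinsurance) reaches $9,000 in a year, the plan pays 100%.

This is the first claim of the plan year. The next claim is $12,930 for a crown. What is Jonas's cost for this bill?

Nothing has been paid toward the $1,900 deductible, so the first $1,900 of this charge is applied there.
The remaining $11,030 (= $12,930 − $1,900) moves to coinsurance.
Coinsurance: $11,030 × 25% = $2,757.50.
Patient responsibility before any cap: $1,900 + $2,757.50 = $4,657.50.
Year-to-date out-of-pocket becomes $0 + $4,657.50 = $4,657.50, still under the $9,000 maximum, so no cap applies.

$4,657.50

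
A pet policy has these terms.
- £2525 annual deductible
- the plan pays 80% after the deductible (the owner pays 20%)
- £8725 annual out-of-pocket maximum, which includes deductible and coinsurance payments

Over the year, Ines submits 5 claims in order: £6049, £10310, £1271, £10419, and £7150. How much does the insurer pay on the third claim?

Claim 1 — £6049: £2525 to deductible, leaving £3524; 20% of £3524 = £704.80. Cost to owner: £3229.80. OOP to date £3229.80. Plan pays £6049 − £3229.80 = £2819.20.
Claim 2 — £10310: deductible met; 20% of £10310 = £2062. Cost to owner: £2062. OOP to date £5291.80. Plan pays £10310 − £2062 = £8248.
Claim 3 — £1271: deductible already satisfied, so owner's share is 20% × £1271 = £254.20. Owner pays £254.20; OOP now £5546. Insurer: £1271 − £254.20 = £1016.80.

£1016.80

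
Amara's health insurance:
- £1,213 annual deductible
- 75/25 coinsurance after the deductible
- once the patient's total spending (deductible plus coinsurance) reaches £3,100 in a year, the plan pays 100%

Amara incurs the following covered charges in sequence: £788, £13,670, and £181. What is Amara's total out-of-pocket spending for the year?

£3,100

Claim 1 — £788: fully absorbed by the deductible. Patient pays £788; OOP now £788.
Claim 2 — £13,670: deductible takes £425, £13,245 remains; patient's 25% is £3,311.25. Claim cost before the cap: £425 + £3,311.25 = £3,736.25. Adding that to £788 gives £4,524.25, past the £3,100 cap; patient pays only £3,100 − £788 = £2,312.
Claim 3 — £181: deductible met; 25% of £181 = £45.25. That would push OOP to £3,145.25, over the £3,100 cap, so patient pays £3,100 − £3,100 = £0.
Total paid by the patient: £788 + £2,312 + £0 = £3,100.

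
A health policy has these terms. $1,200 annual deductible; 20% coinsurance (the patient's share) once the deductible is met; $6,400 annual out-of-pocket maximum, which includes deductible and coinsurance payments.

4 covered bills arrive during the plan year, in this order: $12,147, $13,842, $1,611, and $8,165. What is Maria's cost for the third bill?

$242.20

Bill 1, $12,147: $1,200 to deductible, leaving $10,947; 20% of $10,947 = $2,189.40. Cost to patient: $3,389.40. OOP to date $3,389.40.
Bill 2, $13,842: 20% coinsurance on $13,842 = $2,768.40. Cost to patient: $2,768.40. OOP to date $6,157.80.
Bill 3, $1,611: 20% coinsurance on $1,611 = $322.20. Adding that to $6,157.80 gives $6,480, past the $6,400 cap; patient pays only $6,400 − $6,157.80 = $242.20.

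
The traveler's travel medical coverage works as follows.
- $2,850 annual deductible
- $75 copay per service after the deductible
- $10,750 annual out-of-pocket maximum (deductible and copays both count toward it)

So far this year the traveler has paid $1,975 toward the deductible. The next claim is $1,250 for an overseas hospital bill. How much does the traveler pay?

$1,975 of the $2,850 deductible is already met, leaving $875.
That leaves $1,250 − $875 = $375 for the copay.
Copay on this service: $75.
That puts the traveler's cost at $875 + $75 = $950 before any cap.
Total out-of-pocket so far would be $1,975 + $950 = $2,925, below the $10,750 cap — no reduction.

$950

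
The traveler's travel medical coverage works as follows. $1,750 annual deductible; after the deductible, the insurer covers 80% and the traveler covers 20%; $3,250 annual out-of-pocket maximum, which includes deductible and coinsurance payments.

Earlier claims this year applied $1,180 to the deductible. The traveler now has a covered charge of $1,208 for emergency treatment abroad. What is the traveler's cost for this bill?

$1,180 of the $1,750 deductible is already met, leaving $570.
After the $570 deductible portion, $1,208 − $570 = $638 is subject to coinsurance.
20% of $638 = $127.60 falls to the traveler.
So the traveler owes $570 + $127.60 = $697.60 before any cap.
Total out-of-pocket so far would be $1,180 + $697.60 = $1,877.60, below the $3,250 cap — no reduction.

$697.60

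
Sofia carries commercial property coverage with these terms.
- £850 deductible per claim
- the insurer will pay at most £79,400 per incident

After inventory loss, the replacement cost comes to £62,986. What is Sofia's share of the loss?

Less the £850 deductible: £62,986 − £850 = £62,136.
£62,136 is within the £79,400 limit, so the insurer pays £62,136.
Business's share is the uncovered remainder: £62,986 − £62,136 = £850.

£850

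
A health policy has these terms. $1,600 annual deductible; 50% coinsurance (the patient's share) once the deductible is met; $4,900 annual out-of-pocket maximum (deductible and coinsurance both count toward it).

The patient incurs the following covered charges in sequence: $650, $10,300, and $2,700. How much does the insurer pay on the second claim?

Claim 1 ($650): all of it applies to the deductible. Patient owes $650 (running OOP $650). Plan pays $650 − $650 = $0.
Claim 2 ($10,300): deductible takes $950, $9,350 remains; 50% of $9,350 = $4,675. Together that's $950 + $4,675 = $5,625. OOP would hit $6,275 > $4,900, so the cap limits the patient to $4,900 − $650 = $4,250. Insurer: $10,300 − $4,250 = $6,050.

$6,050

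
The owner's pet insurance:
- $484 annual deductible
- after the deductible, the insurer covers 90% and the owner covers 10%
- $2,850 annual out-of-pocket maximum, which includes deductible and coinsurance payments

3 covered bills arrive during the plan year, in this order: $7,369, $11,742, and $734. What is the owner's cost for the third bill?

$73.40

Bill 1, $7,369: deductible takes $484, $6,885 remains; coinsurance $6,885 × 10% = $688.50. Owner pays $1,172.50; OOP now $1,172.50.
Bill 2, $11,742: deductible already satisfied, so owner's share is 10% × $11,742 = $1,174.20. Cost to owner: $1,174.20. OOP to date $2,346.70.
Bill 3, $734: deductible met; 10% of $734 = $73.40. Owner owes $73.40 (running OOP $2,420.10).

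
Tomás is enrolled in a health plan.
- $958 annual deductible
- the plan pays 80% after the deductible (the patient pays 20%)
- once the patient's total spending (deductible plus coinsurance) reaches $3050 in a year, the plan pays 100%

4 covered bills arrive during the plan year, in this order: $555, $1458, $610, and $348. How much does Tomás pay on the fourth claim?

$69.60

Claim 1 ($555): fully absorbed by the deductible. Patient pays $555; OOP now $555.
Claim 2 ($1458): $403 finishes the deductible; $1055 goes to coinsurance; patient's 20% is $211. Patient owes $614 (running OOP $1169).
Claim 3 ($610): deductible met; 20% of $610 = $122. Patient owes $122 (running OOP $1291).
Claim 4 ($348): deductible met; 20% of $348 = $69.60. Patient owes $69.60 (running OOP $1360.60).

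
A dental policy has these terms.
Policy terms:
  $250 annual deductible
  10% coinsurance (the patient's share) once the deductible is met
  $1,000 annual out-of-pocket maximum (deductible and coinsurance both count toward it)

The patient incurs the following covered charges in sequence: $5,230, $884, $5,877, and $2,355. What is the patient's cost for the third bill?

$163.60

Claim 1 — $5,230: deductible takes $250, $4,980 remains; patient's 10% is $498. Cost to patient: $748. OOP to date $748.
Claim 2 — $884: 10% coinsurance on $884 = $88.40. Cost to patient: $88.40. OOP to date $836.40.
Claim 3 — $5,877: 10% coinsurance on $5,877 = $587.70. Adding that to $836.40 gives $1,424.10, past the $1,000 cap; patient pays only $1,000 − $836.40 = $163.60.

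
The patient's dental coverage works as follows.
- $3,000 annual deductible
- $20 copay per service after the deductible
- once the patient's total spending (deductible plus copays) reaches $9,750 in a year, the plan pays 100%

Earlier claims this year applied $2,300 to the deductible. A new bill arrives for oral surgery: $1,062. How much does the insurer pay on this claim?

Deductible still to meet: $3,000 − $2,300 = $700.
After the $700 deductible portion, $1,062 − $700 = $362 is subject to the copay.
Copay on this service: $20.
So the patient owes $700 + $20 = $720 before any cap.
Year-to-date out-of-pocket becomes $2,300 + $720 = $3,020, still under the $9,750 maximum, so no cap applies.
Insurer pays the balance: $1,062 − $720 = $342.

$342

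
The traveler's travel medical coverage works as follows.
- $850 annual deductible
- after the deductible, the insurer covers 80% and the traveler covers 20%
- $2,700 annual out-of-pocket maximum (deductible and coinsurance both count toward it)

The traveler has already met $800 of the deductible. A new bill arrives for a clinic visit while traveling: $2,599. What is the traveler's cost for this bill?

Remaining deductible: $850 − $800 = $50.
The remaining $2,549 (= $2,599 − $50) moves to coinsurance.
Coinsurance: $2,549 × 20% = $509.80.
So the traveler owes $50 + $509.80 = $559.80 before any cap.
Total out-of-pocket so far would be $800 + $559.80 = $1,359.80, below the $2,700 cap — no reduction.

$559.80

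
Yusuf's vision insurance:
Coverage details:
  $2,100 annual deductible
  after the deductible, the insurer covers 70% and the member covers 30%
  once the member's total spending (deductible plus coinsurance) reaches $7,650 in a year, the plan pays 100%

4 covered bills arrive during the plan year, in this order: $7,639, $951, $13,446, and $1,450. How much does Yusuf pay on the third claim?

$3,603

#1 ($7,639): $2,100 finishes the deductible; $5,539 goes to coinsurance; 30% of $5,539 = $1,661.70. Member pays $3,761.70; OOP now $3,761.70.
#2 ($951): deductible met; 30% of $951 = $285.30. Cost to member: $285.30. OOP to date $4,047.
#3 ($13,446): 30% coinsurance on $13,446 = $4,033.80. That would push OOP to $8,080.80, over the $7,650 cap, so member pays $7,650 − $4,047 = $3,603.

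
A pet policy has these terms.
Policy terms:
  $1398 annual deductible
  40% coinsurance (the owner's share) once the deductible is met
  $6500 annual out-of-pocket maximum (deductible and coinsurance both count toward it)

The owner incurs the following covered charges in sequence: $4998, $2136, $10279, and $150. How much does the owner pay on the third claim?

$2807.60

Claim 1 ($4998): $1398 finishes the deductible; $3600 goes to coinsurance; coinsurance $3600 × 40% = $1440. Owner owes $2838 (running OOP $2838).
Claim 2 ($2136): deductible already satisfied, so owner's share is 40% × $2136 = $854.40. Cost to owner: $854.40. OOP to date $3692.40.
Claim 3 ($10279): 40% coinsurance on $10279 = $4111.60. Adding that to $3692.40 gives $7804, past the $6500 cap; owner pays only $6500 − $3692.40 = $2807.60.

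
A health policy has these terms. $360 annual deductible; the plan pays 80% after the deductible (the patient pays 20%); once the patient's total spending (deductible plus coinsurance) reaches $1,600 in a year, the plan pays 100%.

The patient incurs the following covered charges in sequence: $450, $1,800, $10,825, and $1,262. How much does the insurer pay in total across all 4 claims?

$12,737

Claim 1 — $450: $360 to deductible, leaving $90; 20% of $90 = $18. Cost to patient: $378. OOP to date $378. Insurer: $450 − $378 = $72.
Claim 2 — $1,800: deductible already satisfied, so patient's share is 20% × $1,800 = $360. Cost to patient: $360. OOP to date $738. Plan pays $1,800 − $360 = $1,440.
Claim 3 — $10,825: deductible already satisfied, so patient's share is 20% × $10,825 = $2,165. Adding that to $738 gives $2,903, past the $1,600 cap; patient pays only $1,600 − $738 = $862. Insurer: $10,825 − $862 = $9,963.
Claim 4 — $1,262: 20% coinsurance on $1,262 = $252.40. Adding that to $1,600 gives $1,852.40, past the $1,600 cap; patient pays only $1,600 − $1,600 = $0. Plan pays $1,262 − $0 = $1,262.
Insurer total = bills − patient's total = $14,337 − $1,600 = $12,737.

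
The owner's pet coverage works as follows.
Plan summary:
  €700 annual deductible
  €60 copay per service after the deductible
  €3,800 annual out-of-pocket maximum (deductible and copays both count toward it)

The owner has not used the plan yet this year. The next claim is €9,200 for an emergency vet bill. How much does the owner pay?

€760

Deductible not yet touched, so the first €700 of the bill goes to the deductible.
The remaining €8,500 (= €9,200 − €700) moves to the copay.
Copay on this service: €60.
Owner responsibility before any cap: €700 + €60 = €760.
Year-to-date out-of-pocket becomes €0 + €760 = €760, still under the €3,800 maximum, so no cap applies.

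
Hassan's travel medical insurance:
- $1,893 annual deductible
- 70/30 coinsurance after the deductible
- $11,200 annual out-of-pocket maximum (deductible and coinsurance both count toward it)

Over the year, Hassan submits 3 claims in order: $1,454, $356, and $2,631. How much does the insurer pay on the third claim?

$1,783.60

Claim 1 — $1,454: entire amount goes to the deductible. Cost to traveler: $1,454. OOP to date $1,454. Insurer: $1,454 − $1,454 = $0.
Claim 2 — $356: all of it applies to the deductible. Traveler pays $356; OOP now $1,810. Insurer: $356 − $356 = $0.
Claim 3 — $2,631: $83 finishes the deductible; $2,548 goes to coinsurance; 30% of $2,548 = $764.40. Traveler pays $847.40; OOP now $2,657.40. Plan pays $2,631 − $847.40 = $1,783.60.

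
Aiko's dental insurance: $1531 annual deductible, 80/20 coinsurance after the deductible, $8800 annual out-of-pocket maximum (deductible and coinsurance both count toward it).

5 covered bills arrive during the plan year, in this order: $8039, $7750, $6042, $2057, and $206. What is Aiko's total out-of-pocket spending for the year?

$6043.60

Bill 1, $8039: $1531 finishes the deductible; $6508 goes to coinsurance; patient's 20% is $1301.60. Patient pays $2832.60; OOP now $2832.60.
Bill 2, $7750: deductible already satisfied, so patient's share is 20% × $7750 = $1550. Patient pays $1550; OOP now $4382.60.
Bill 3, $6042: 20% coinsurance on $6042 = $1208.40. Cost to patient: $1208.40. OOP to date $5591.
Bill 4, $2057: 20% coinsurance on $2057 = $411.40. Patient owes $411.40 (running OOP $6002.40).
Bill 5, $206: deductible met; 20% of $206 = $41.20. Patient pays $41.20; OOP now $6043.60.
Total paid by the patient: $2832.60 + $1550 + $1208.40 + $411.40 + $41.20 = $6043.60.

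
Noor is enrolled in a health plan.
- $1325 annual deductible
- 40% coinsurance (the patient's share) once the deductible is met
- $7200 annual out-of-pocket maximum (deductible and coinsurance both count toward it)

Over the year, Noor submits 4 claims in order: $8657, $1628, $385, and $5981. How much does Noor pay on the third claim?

$154

Claim 1 ($8657): $1325 finishes the deductible; $7332 goes to coinsurance; coinsurance $7332 × 40% = $2932.80. Patient pays $4257.80; OOP now $4257.80.
Claim 2 ($1628): 40% coinsurance on $1628 = $651.20. Cost to patient: $651.20. OOP to date $4909.
Claim 3 ($385): 40% coinsurance on $385 = $154. Cost to patient: $154. OOP to date $5063.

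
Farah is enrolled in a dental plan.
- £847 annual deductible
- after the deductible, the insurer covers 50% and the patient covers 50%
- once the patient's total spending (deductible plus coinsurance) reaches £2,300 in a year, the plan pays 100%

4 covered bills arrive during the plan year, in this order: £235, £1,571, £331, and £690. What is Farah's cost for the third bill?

£165.50

Claim 1 (£235): fully absorbed by the deductible. Patient owes £235 (running OOP £235).
Claim 2 (£1,571): £612 finishes the deductible; £959 goes to coinsurance; 50% of £959 = £479.50. Cost to patient: £1,091.50. OOP to date £1,326.50.
Claim 3 (£331): deductible met; 50% of £331 = £165.50. Patient pays £165.50; OOP now £1,492.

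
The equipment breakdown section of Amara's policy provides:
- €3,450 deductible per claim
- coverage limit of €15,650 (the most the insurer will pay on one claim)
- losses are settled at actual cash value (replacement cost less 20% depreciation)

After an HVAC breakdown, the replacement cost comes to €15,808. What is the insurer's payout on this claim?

Depreciate 20%: the covered value is €15,808 × 0.8 = €12,646.40.
After the deductible, €12,646.40 − €3,450 = €9,196.40 remains.
€9,196.40 ≤ €15,650, so the limit doesn't bind; insurer pays €9,196.40.

€9,196.40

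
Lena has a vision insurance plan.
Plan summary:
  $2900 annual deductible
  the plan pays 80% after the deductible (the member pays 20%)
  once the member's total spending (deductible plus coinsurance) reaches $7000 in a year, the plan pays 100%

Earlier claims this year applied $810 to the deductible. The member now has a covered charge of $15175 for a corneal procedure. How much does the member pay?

$810 of the $2900 deductible is already met, leaving $2090.
The remaining $13085 (= $15175 − $2090) moves to coinsurance.
20% of $13085 = $2617 falls to the member.
Member responsibility before any cap: $2090 + $2617 = $4707.
Total out-of-pocket so far would be $810 + $4707 = $5517, below the $7000 cap — no reduction.

$4707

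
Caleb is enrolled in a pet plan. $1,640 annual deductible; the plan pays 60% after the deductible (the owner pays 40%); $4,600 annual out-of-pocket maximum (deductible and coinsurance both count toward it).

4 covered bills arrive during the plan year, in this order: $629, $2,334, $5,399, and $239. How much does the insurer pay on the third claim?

Claim 1 — $629: all of it applies to the deductible. Owner owes $629 (running OOP $629). Plan pays $629 − $629 = $0.
Claim 2 — $2,334: deductible takes $1,011, $1,323 remains; coinsurance $1,323 × 40% = $529.20. Owner pays $1,540.20; OOP now $2,169.20. Plan pays $2,334 − $1,540.20 = $793.80.
Claim 3 — $5,399: 40% coinsurance on $5,399 = $2,159.60. Owner owes $2,159.60 (running OOP $4,328.80). Plan pays $5,399 − $2,159.60 = $3,239.40.

$3,239.40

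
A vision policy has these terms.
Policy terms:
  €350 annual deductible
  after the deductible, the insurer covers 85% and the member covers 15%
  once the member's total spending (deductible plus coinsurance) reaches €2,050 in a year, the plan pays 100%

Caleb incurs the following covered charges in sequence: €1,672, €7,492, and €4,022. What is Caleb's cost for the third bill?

€377.90

Claim 1 — €1,672: €350 finishes the deductible; €1,322 goes to coinsurance; 15% of €1,322 = €198.30. Member owes €548.30 (running OOP €548.30).
Claim 2 — €7,492: deductible already satisfied, so member's share is 15% × €7,492 = €1,123.80. Member pays €1,123.80; OOP now €1,672.10.
Claim 3 — €4,022: 15% coinsurance on €4,022 = €603.30. OOP would hit €2,275.40 > €2,050, so the cap limits the member to €2,050 − €1,672.10 = €377.90.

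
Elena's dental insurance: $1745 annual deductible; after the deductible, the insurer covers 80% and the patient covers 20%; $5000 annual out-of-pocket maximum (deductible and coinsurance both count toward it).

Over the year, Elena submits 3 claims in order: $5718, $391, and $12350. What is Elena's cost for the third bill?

Claim 1 ($5718): deductible takes $1745, $3973 remains; patient's 20% is $794.60. Patient pays $2539.60; OOP now $2539.60.
Claim 2 ($391): deductible met; 20% of $391 = $78.20. Cost to patient: $78.20. OOP to date $2617.80.
Claim 3 ($12350): deductible already satisfied, so patient's share is 20% × $12350 = $2470. Adding that to $2617.80 gives $5087.80, past the $5000 cap; patient pays only $5000 − $2617.80 = $2382.20.

$2382.20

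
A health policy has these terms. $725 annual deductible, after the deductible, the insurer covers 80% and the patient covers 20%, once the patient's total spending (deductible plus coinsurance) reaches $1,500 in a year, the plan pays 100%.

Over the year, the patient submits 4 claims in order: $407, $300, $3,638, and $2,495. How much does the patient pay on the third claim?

#1 ($407): entire amount goes to the deductible. Patient owes $407 (running OOP $407).
#2 ($300): fully absorbed by the deductible. Patient pays $300; OOP now $707.
#3 ($3,638): deductible takes $18, $3,620 remains; 20% of $3,620 = $724. Patient pays $742; OOP now $1,449.

$742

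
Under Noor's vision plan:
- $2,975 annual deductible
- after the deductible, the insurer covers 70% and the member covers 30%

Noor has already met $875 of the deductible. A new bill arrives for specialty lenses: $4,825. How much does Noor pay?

$2,917.50

$875 of the $2,975 deductible is already met, leaving $2,100.
That leaves $4,825 − $2,100 = $2,725 for coinsurance.
30% of $2,725 = $817.50 falls to the member.
That puts the member's cost at $2,100 + $817.50 = $2,917.50.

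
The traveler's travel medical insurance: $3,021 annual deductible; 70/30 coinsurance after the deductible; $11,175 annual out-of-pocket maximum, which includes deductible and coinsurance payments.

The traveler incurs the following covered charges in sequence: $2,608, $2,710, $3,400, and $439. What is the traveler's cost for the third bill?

$1,020

#1 ($2,608): fully absorbed by the deductible. Cost to traveler: $2,608. OOP to date $2,608.
#2 ($2,710): $413 finishes the deductible; $2,297 goes to coinsurance; traveler's 30% is $689.10. Traveler owes $1,102.10 (running OOP $3,710.10).
#3 ($3,400): deductible already satisfied, so traveler's share is 30% × $3,400 = $1,020. Traveler pays $1,020; OOP now $4,730.10.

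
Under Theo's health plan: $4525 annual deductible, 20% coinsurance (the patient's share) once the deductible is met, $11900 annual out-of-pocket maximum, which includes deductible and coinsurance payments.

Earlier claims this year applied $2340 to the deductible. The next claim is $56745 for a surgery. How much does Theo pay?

$9560

Remaining deductible: $4525 − $2340 = $2185.
After the $2185 deductible portion, $56745 − $2185 = $54560 is subject to coinsurance.
Coinsurance: $54560 × 20% = $10912.
Patient responsibility before any cap: $2185 + $10912 = $13097.
Adding $13097 to the $2340 already spent would give $15437, which exceeds the $11900 cap; the patient pays just $11900 − $2340 = $9560.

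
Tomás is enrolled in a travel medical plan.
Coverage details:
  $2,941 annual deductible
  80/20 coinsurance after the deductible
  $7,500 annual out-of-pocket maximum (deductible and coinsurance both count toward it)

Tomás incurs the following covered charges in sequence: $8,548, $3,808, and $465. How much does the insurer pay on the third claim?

$372

#1 ($8,548): $2,941 to deductible, leaving $5,607; traveler's 20% is $1,121.40. Traveler pays $4,062.40; OOP now $4,062.40. Plan pays $8,548 − $4,062.40 = $4,485.60.
#2 ($3,808): deductible met; 20% of $3,808 = $761.60. Traveler owes $761.60 (running OOP $4,824). Plan pays $3,808 − $761.60 = $3,046.40.
#3 ($465): deductible already satisfied, so traveler's share is 20% × $465 = $93. Cost to traveler: $93. OOP to date $4,917. Plan pays $465 − $93 = $372.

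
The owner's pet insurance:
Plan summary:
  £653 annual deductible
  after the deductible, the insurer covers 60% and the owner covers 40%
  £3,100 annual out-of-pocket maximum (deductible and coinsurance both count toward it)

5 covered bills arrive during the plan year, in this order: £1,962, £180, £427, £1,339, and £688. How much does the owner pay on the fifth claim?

£275.20

Claim 1 — £1,962: £653 finishes the deductible; £1,309 goes to coinsurance; owner's 40% is £523.60. Owner owes £1,176.60 (running OOP £1,176.60).
Claim 2 — £180: deductible already satisfied, so owner's share is 40% × £180 = £72. Cost to owner: £72. OOP to date £1,248.60.
Claim 3 — £427: deductible met; 40% of £427 = £170.80. Owner pays £170.80; OOP now £1,419.40.
Claim 4 — £1,339: deductible met; 40% of £1,339 = £535.60. Cost to owner: £535.60. OOP to date £1,955.
Claim 5 — £688: 40% coinsurance on £688 = £275.20. Cost to owner: £275.20. OOP to date £2,230.20.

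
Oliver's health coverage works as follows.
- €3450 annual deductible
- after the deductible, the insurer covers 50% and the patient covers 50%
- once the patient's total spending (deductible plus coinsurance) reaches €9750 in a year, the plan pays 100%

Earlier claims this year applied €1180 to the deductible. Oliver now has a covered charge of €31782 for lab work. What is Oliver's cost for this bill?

€8570

€1180 of the €3450 deductible is already met, leaving €2270.
The remaining €29512 (= €31782 − €2270) moves to coinsurance.
Patient's 50% share of €29512 is €14756.
That puts the patient's cost at €2270 + €14756 = €17026 before any cap.
That would bring total out-of-pocket to €18206, past the €9750 cap. The patient is capped at €9750 − €1180 = €8570 on this claim.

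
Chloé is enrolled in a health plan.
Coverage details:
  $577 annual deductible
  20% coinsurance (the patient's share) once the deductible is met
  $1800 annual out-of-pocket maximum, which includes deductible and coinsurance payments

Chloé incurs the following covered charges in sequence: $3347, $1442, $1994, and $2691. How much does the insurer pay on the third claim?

$1613.40

Claim 1 — $3347: $577 finishes the deductible; $2770 goes to coinsurance; patient's 20% is $554. Cost to patient: $1131. OOP to date $1131. Plan pays $3347 − $1131 = $2216.
Claim 2 — $1442: 20% coinsurance on $1442 = $288.40. Patient pays $288.40; OOP now $1419.40. Insurer: $1442 − $288.40 = $1153.60.
Claim 3 — $1994: 20% coinsurance on $1994 = $398.80. That would push OOP to $1818.20, over the $1800 cap, so patient pays $1800 − $1419.40 = $380.60. Insurer: $1994 − $380.60 = $1613.40.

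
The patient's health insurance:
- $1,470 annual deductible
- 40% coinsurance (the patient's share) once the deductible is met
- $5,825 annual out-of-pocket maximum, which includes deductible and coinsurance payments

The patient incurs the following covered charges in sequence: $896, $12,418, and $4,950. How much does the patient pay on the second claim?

#1 ($896): all of it applies to the deductible. Cost to patient: $896. OOP to date $896.
#2 ($12,418): $574 to deductible, leaving $11,844; patient's 40% is $4,737.60. Together that's $574 + $4,737.60 = $5,311.60. Adding that to $896 gives $6,207.60, past the $5,825 cap; patient pays only $5,825 − $896 = $4,929.

$4,929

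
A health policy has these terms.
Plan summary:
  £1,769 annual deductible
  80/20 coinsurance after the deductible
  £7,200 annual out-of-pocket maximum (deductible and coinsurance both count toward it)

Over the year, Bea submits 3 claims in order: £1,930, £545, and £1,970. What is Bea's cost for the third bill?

£394

Bill 1, £1,930: £1,769 finishes the deductible; £161 goes to coinsurance; 20% of £161 = £32.20. Cost to patient: £1,801.20. OOP to date £1,801.20.
Bill 2, £545: deductible met; 20% of £545 = £109. Patient pays £109; OOP now £1,910.20.
Bill 3, £1,970: deductible met; 20% of £1,970 = £394. Cost to patient: £394. OOP to date £2,304.20.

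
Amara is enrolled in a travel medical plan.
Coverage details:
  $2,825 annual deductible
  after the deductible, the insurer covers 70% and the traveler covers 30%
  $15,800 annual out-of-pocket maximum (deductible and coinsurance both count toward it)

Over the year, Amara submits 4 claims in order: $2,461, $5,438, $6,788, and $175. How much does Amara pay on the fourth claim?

Claim 1 — $2,461: fully absorbed by the deductible. Traveler pays $2,461; OOP now $2,461.
Claim 2 — $5,438: $364 to deductible, leaving $5,074; 30% of $5,074 = $1,522.20. Traveler pays $1,886.20; OOP now $4,347.20.
Claim 3 — $6,788: 30% coinsurance on $6,788 = $2,036.40. Traveler owes $2,036.40 (running OOP $6,383.60).
Claim 4 — $175: deductible met; 30% of $175 = $52.50. Traveler pays $52.50; OOP now $6,436.10.

$52.50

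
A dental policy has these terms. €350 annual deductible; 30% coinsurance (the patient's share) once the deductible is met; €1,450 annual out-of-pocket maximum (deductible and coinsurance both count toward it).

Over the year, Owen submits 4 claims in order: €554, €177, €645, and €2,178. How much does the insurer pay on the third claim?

Claim 1 — €554: €350 finishes the deductible; €204 goes to coinsurance; 30% of €204 = €61.20. Patient pays €411.20; OOP now €411.20. Plan pays €554 − €411.20 = €142.80.
Claim 2 — €177: deductible met; 30% of €177 = €53.10. Patient pays €53.10; OOP now €464.30. Insurer: €177 − €53.10 = €123.90.
Claim 3 — €645: deductible met; 30% of €645 = €193.50. Patient pays €193.50; OOP now €657.80. Insurer: €645 − €193.50 = €451.50.

€451.50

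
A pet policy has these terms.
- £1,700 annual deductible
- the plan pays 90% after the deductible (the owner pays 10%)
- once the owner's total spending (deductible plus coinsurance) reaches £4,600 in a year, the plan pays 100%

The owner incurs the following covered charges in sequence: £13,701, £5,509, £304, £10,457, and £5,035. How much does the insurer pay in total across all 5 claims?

#1 (£13,701): deductible takes £1,700, £12,001 remains; owner's 10% is £1,200.10. Owner owes £2,900.10 (running OOP £2,900.10). Insurer: £13,701 − £2,900.10 = £10,800.90.
#2 (£5,509): deductible already satisfied, so owner's share is 10% × £5,509 = £550.90. Owner owes £550.90 (running OOP £3,451). Plan pays £5,509 − £550.90 = £4,958.10.
#3 (£304): deductible already satisfied, so owner's share is 10% × £304 = £30.40. Owner pays £30.40; OOP now £3,481.40. Plan pays £304 − £30.40 = £273.60.
#4 (£10,457): deductible met; 10% of £10,457 = £1,045.70. Owner pays £1,045.70; OOP now £4,527.10. Plan pays £10,457 − £1,045.70 = £9,411.30.
#5 (£5,035): deductible already satisfied, so owner's share is 10% × £5,035 = £503.50. That would push OOP to £5,030.60, over the £4,600 cap, so owner pays £4,600 − £4,527.10 = £72.90. Insurer: £5,035 − £72.90 = £4,962.10.
Insurer total: £10,800.90 + £4,958.10 + £273.60 + £9,411.30 + £4,962.10 = £30,406.

£30,406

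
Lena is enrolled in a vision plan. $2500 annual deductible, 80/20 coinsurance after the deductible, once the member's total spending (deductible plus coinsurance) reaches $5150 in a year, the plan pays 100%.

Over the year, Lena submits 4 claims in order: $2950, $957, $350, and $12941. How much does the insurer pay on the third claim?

#1 ($2950): $2500 to deductible, leaving $450; coinsurance $450 × 20% = $90. Member owes $2590 (running OOP $2590). Plan pays $2950 − $2590 = $360.
#2 ($957): 20% coinsurance on $957 = $191.40. Member owes $191.40 (running OOP $2781.40). Insurer: $957 − $191.40 = $765.60.
#3 ($350): deductible already satisfied, so member's share is 20% × $350 = $70. Member pays $70; OOP now $2851.40. Plan pays $350 − $70 = $280.

$280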